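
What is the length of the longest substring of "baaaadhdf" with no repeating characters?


Input: "baaaadhdf"
Sliding window (track last position of each char):
  Position 0 ('b'): window [0,0] length 1 -- new best
  Position 1 ('a'): window [0,1] length 2 -- new best
  Position 2 ('a'): repeat (last at 1), move window start to 2
  Position 2 ('a'): window [2,2] length 1
  Position 3 ('a'): repeat (last at 2), move window start to 3
  Position 3 ('a'): window [3,3] length 1
  Position 4 ('a'): repeat (last at 3), move window start to 4
  Position 4 ('a'): window [4,4] length 1
  Position 5 ('d'): window [4,5] length 2
  Position 6 ('h'): window [4,6] length 3 -- new best
  Position 7 ('d'): repeat (last at 5), move window start to 6
  Position 7 ('d'): window [6,7] length 2
  Position 8 ('f'): window [6,8] length 3
Longest substring with no repeats: "adh" with length 3

3


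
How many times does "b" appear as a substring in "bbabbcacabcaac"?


Searching for "b" in "bbabbcacabcaac"
Scanning each position:
  Position 0: "b" => MATCH
  Position 1: "b" => MATCH
  Position 2: "a" => no
  Position 3: "b" => MATCH
  Position 4: "b" => MATCH
  Position 5: "c" => no
  Position 6: "a" => no
  Position 7: "c" => no
  Position 8: "a" => no
  Position 9: "b" => MATCH
  Position 10: "c" => no
  Position 11: "a" => no
  Position 12: "a" => no
  Position 13: "c" => no
Total occurrences: 5

5


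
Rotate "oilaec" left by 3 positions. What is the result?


Input: "oilaec", rotate left by 3
First 3 characters: "oil"
Remaining characters: "aec"
Concatenate remaining + first: "aec" + "oil" = "aecoil"

aecoil


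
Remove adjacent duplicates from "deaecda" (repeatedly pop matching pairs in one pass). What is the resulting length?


Input: deaecda
Stack-based adjacent duplicate removal:
  Read 'd': push. Stack: d
  Read 'e': push. Stack: de
  Read 'a': push. Stack: dea
  Read 'e': push. Stack: deae
  Read 'c': push. Stack: deaec
  Read 'd': push. Stack: deaecd
  Read 'a': push. Stack: deaecda
Final stack: "deaecda" (length 7)

7


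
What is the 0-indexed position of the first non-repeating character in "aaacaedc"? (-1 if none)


Input: aaacaedc
Character frequencies:
  'a': 4
  'c': 2
  'd': 1
  'e': 1
Scanning left to right for freq == 1:
  Position 0 ('a'): freq=4, skip
  Position 1 ('a'): freq=4, skip
  Position 2 ('a'): freq=4, skip
  Position 3 ('c'): freq=2, skip
  Position 4 ('a'): freq=4, skip
  Position 5 ('e'): unique! => answer = 5

5


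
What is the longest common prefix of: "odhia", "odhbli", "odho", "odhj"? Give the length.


Words: odhia, odhbli, odho, odhj
  Position 0: all 'o' => match
  Position 1: all 'd' => match
  Position 2: all 'h' => match
  Position 3: ('i', 'b', 'o', 'j') => mismatch, stop
LCP = "odh" (length 3)

3


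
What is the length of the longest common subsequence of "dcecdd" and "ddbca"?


LCS of "dcecdd" and "ddbca"
DP table:
           d    d    b    c    a
      0    0    0    0    0    0
  d   0    1    1    1    1    1
  c   0    1    1    1    2    2
  e   0    1    1    1    2    2
  c   0    1    1    1    2    2
  d   0    1    2    2    2    2
  d   0    1    2    2    2    2
LCS length = dp[6][5] = 2

2


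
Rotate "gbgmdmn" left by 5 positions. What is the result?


Input: "gbgmdmn", rotate left by 5
First 5 characters: "gbgmd"
Remaining characters: "mn"
Concatenate remaining + first: "mn" + "gbgmd" = "mngbgmd"

mngbgmd


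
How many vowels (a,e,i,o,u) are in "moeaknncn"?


Input: moeaknncn
Checking each character:
  'm' at position 0: consonant
  'o' at position 1: vowel (running total: 1)
  'e' at position 2: vowel (running total: 2)
  'a' at position 3: vowel (running total: 3)
  'k' at position 4: consonant
  'n' at position 5: consonant
  'n' at position 6: consonant
  'c' at position 7: consonant
  'n' at position 8: consonant
Total vowels: 3

3


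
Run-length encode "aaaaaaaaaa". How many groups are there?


Input: aaaaaaaaaa
Scanning for consecutive runs:
  Group 1: 'a' x 10 (positions 0-9)
Total groups: 1

1


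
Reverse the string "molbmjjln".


Input: molbmjjln
Reading characters right to left:
  Position 8: 'n'
  Position 7: 'l'
  Position 6: 'j'
  Position 5: 'j'
  Position 4: 'm'
  Position 3: 'b'
  Position 2: 'l'
  Position 1: 'o'
  Position 0: 'm'
Reversed: nljjmblom

nljjmblom


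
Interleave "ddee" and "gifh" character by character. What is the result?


Interleaving "ddee" and "gifh":
  Position 0: 'd' from first, 'g' from second => "dg"
  Position 1: 'd' from first, 'i' from second => "di"
  Position 2: 'e' from first, 'f' from second => "ef"
  Position 3: 'e' from first, 'h' from second => "eh"
Result: dgdiefeh

dgdiefeh


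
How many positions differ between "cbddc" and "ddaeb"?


Comparing "cbddc" and "ddaeb" position by position:
  Position 0: 'c' vs 'd' => DIFFER
  Position 1: 'b' vs 'd' => DIFFER
  Position 2: 'd' vs 'a' => DIFFER
  Position 3: 'd' vs 'e' => DIFFER
  Position 4: 'c' vs 'b' => DIFFER
Positions that differ: 5

5


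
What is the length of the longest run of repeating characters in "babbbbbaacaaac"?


Input: "babbbbbaacaaac"
Scanning for longest run:
  Position 1 ('a'): new char, reset run to 1
  Position 2 ('b'): new char, reset run to 1
  Position 3 ('b'): continues run of 'b', length=2
  Position 4 ('b'): continues run of 'b', length=3
  Position 5 ('b'): continues run of 'b', length=4
  Position 6 ('b'): continues run of 'b', length=5
  Position 7 ('a'): new char, reset run to 1
  Position 8 ('a'): continues run of 'a', length=2
  Position 9 ('c'): new char, reset run to 1
  Position 10 ('a'): new char, reset run to 1
  Position 11 ('a'): continues run of 'a', length=2
  Position 12 ('a'): continues run of 'a', length=3
  Position 13 ('c'): new char, reset run to 1
Longest run: 'b' with length 5

5


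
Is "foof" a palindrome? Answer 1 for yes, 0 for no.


Input: foof
Reversed: foof
  Compare pos 0 ('f') with pos 3 ('f'): match
  Compare pos 1 ('o') with pos 2 ('o'): match
Result: palindrome

1


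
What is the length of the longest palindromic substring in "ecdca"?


Input: "ecdca"
Checking substrings for palindromes:
  [1:4] "cdc" (len 3) => palindrome
Longest palindromic substring: "cdc" with length 3

3


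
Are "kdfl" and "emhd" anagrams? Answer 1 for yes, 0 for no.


Strings: "kdfl", "emhd"
Sorted first:  dfkl
Sorted second: dehm
Differ at position 1: 'f' vs 'e' => not anagrams

0


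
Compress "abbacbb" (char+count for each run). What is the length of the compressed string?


Input: abbacbb
Runs:
  'a' x 1 => "a1"
  'b' x 2 => "b2"
  'a' x 1 => "a1"
  'c' x 1 => "c1"
  'b' x 2 => "b2"
Compressed: "a1b2a1c1b2"
Compressed length: 10

10


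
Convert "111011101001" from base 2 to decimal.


Input: "111011101001" in base 2
Positional expansion:
  Digit '1' (value 1) x 2^11 = 2048
  Digit '1' (value 1) x 2^10 = 1024
  Digit '1' (value 1) x 2^9 = 512
  Digit '0' (value 0) x 2^8 = 0
  Digit '1' (value 1) x 2^7 = 128
  Digit '1' (value 1) x 2^6 = 64
  Digit '1' (value 1) x 2^5 = 32
  Digit '0' (value 0) x 2^4 = 0
  Digit '1' (value 1) x 2^3 = 8
  Digit '0' (value 0) x 2^2 = 0
  Digit '0' (value 0) x 2^1 = 0
  Digit '1' (value 1) x 2^0 = 1
Sum = 3817

3817


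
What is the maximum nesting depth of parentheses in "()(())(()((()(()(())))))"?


Input: "()(())(()((()(()(())))))"
Tracking depth:
  Position 0 '(': depth becomes 1
  Position 1 ')': depth becomes 0
  Position 2 '(': depth becomes 1
  Position 3 '(': depth becomes 2
  Position 4 ')': depth becomes 1
  Position 5 ')': depth becomes 0
  Position 6 '(': depth becomes 1
  Position 7 '(': depth becomes 2
  Position 8 ')': depth becomes 1
  Position 9 '(': depth becomes 2
  Position 10 '(': depth becomes 3
  Position 11 '(': depth becomes 4
  Position 12 ')': depth becomes 3
  Position 13 '(': depth becomes 4
  Position 14 '(': depth becomes 5
  Position 15 ')': depth becomes 4
  Position 16 '(': depth becomes 5
  Position 17 '(': depth becomes 6
  Position 18 ')': depth becomes 5
  Position 19 ')': depth becomes 4
  Position 20 ')': depth becomes 3
  Position 21 ')': depth becomes 2
  Position 22 ')': depth becomes 1
  Position 23 ')': depth becomes 0
Maximum depth reached: 6

6


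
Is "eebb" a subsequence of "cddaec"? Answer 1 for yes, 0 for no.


Check if "eebb" is a subsequence of "cddaec"
Greedy scan:
  Position 0 ('c'): no match needed
  Position 1 ('d'): no match needed
  Position 2 ('d'): no match needed
  Position 3 ('a'): no match needed
  Position 4 ('e'): matches sub[0] = 'e'
  Position 5 ('c'): no match needed
Only matched 1/4 characters => not a subsequence

0


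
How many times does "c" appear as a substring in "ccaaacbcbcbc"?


Searching for "c" in "ccaaacbcbcbc"
Scanning each position:
  Position 0: "c" => MATCH
  Position 1: "c" => MATCH
  Position 2: "a" => no
  Position 3: "a" => no
  Position 4: "a" => no
  Position 5: "c" => MATCH
  Position 6: "b" => no
  Position 7: "c" => MATCH
  Position 8: "b" => no
  Position 9: "c" => MATCH
  Position 10: "b" => no
  Position 11: "c" => MATCH
Total occurrences: 6

6


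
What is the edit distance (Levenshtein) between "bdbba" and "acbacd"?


Computing edit distance: "bdbba" -> "acbacd"
DP table:
           a    c    b    a    c    d
      0    1    2    3    4    5    6
  b   1    1    2    2    3    4    5
  d   2    2    2    3    3    4    4
  b   3    3    3    2    3    4    5
  b   4    4    4    3    3    4    5
  a   5    4    5    4    3    4    5
Edit distance = dp[5][6] = 5

5


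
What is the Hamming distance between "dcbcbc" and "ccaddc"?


Comparing "dcbcbc" and "ccaddc" position by position:
  Position 0: 'd' vs 'c' => differ
  Position 1: 'c' vs 'c' => same
  Position 2: 'b' vs 'a' => differ
  Position 3: 'c' vs 'd' => differ
  Position 4: 'b' vs 'd' => differ
  Position 5: 'c' vs 'c' => same
Total differences (Hamming distance): 4

4


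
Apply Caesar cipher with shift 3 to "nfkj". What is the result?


Caesar cipher: shift "nfkj" by 3
  'n' (pos 13) + 3 = pos 16 = 'q'
  'f' (pos 5) + 3 = pos 8 = 'i'
  'k' (pos 10) + 3 = pos 13 = 'n'
  'j' (pos 9) + 3 = pos 12 = 'm'
Result: qinm

qinm


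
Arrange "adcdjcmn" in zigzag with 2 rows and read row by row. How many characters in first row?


Zigzag "adcdjcmn" into 2 rows:
Placing characters:
  'a' => row 0
  'd' => row 1
  'c' => row 0
  'd' => row 1
  'j' => row 0
  'c' => row 1
  'm' => row 0
  'n' => row 1
Rows:
  Row 0: "acjm"
  Row 1: "ddcn"
First row length: 4

4


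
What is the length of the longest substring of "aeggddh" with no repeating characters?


Input: "aeggddh"
Sliding window (track last position of each char):
  Position 0 ('a'): window [0,0] length 1 -- new best
  Position 1 ('e'): window [0,1] length 2 -- new best
  Position 2 ('g'): window [0,2] length 3 -- new best
  Position 3 ('g'): repeat (last at 2), move window start to 3
  Position 3 ('g'): window [3,3] length 1
  Position 4 ('d'): window [3,4] length 2
  Position 5 ('d'): repeat (last at 4), move window start to 5
  Position 5 ('d'): window [5,5] length 1
  Position 6 ('h'): window [5,6] length 2
Longest substring with no repeats: "aeg" with length 3

3


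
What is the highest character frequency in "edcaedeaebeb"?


Input: edcaedeaebeb
Character counts:
  'a': 2
  'b': 2
  'c': 1
  'd': 2
  'e': 5
Maximum frequency: 5

5


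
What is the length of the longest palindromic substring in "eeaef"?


Input: "eeaef"
Checking substrings for palindromes:
  [1:4] "eae" (len 3) => palindrome
  [0:2] "ee" (len 2) => palindrome
Longest palindromic substring: "eae" with length 3

3


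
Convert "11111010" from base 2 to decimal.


Input: "11111010" in base 2
Positional expansion:
  Digit '1' (value 1) x 2^7 = 128
  Digit '1' (value 1) x 2^6 = 64
  Digit '1' (value 1) x 2^5 = 32
  Digit '1' (value 1) x 2^4 = 16
  Digit '1' (value 1) x 2^3 = 8
  Digit '0' (value 0) x 2^2 = 0
  Digit '1' (value 1) x 2^1 = 2
  Digit '0' (value 0) x 2^0 = 0
Sum = 250

250


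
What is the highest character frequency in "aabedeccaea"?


Input: aabedeccaea
Character counts:
  'a': 4
  'b': 1
  'c': 2
  'd': 1
  'e': 3
Maximum frequency: 4

4


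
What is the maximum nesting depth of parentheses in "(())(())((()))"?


Input: "(())(())((()))"
Tracking depth:
  Position 0 '(': depth becomes 1
  Position 1 '(': depth becomes 2
  Position 2 ')': depth becomes 1
  Position 3 ')': depth becomes 0
  Position 4 '(': depth becomes 1
  Position 5 '(': depth becomes 2
  Position 6 ')': depth becomes 1
  Position 7 ')': depth becomes 0
  Position 8 '(': depth becomes 1
  Position 9 '(': depth becomes 2
  Position 10 '(': depth becomes 3
  Position 11 ')': depth becomes 2
  Position 12 ')': depth becomes 1
  Position 13 ')': depth becomes 0
Maximum depth reached: 3

3


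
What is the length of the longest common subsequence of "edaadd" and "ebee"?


LCS of "edaadd" and "ebee"
DP table:
           e    b    e    e
      0    0    0    0    0
  e   0    1    1    1    1
  d   0    1    1    1    1
  a   0    1    1    1    1
  a   0    1    1    1    1
  d   0    1    1    1    1
  d   0    1    1    1    1
LCS length = dp[6][4] = 1

1


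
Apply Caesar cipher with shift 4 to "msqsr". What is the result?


Caesar cipher: shift "msqsr" by 4
  'm' (pos 12) + 4 = pos 16 = 'q'
  's' (pos 18) + 4 = pos 22 = 'w'
  'q' (pos 16) + 4 = pos 20 = 'u'
  's' (pos 18) + 4 = pos 22 = 'w'
  'r' (pos 17) + 4 = pos 21 = 'v'
Result: qwuwv

qwuwv


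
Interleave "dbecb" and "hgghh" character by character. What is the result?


Interleaving "dbecb" and "hgghh":
  Position 0: 'd' from first, 'h' from second => "dh"
  Position 1: 'b' from first, 'g' from second => "bg"
  Position 2: 'e' from first, 'g' from second => "eg"
  Position 3: 'c' from first, 'h' from second => "ch"
  Position 4: 'b' from first, 'h' from second => "bh"
Result: dhbgegchbh

dhbgegchbh


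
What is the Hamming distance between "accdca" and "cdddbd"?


Comparing "accdca" and "cdddbd" position by position:
  Position 0: 'a' vs 'c' => differ
  Position 1: 'c' vs 'd' => differ
  Position 2: 'c' vs 'd' => differ
  Position 3: 'd' vs 'd' => same
  Position 4: 'c' vs 'b' => differ
  Position 5: 'a' vs 'd' => differ
Total differences (Hamming distance): 5

5


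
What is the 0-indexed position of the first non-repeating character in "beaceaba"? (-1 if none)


Input: beaceaba
Character frequencies:
  'a': 3
  'b': 2
  'c': 1
  'e': 2
Scanning left to right for freq == 1:
  Position 0 ('b'): freq=2, skip
  Position 1 ('e'): freq=2, skip
  Position 2 ('a'): freq=3, skip
  Position 3 ('c'): unique! => answer = 3

3


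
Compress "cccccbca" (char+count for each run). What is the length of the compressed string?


Input: cccccbca
Runs:
  'c' x 5 => "c5"
  'b' x 1 => "b1"
  'c' x 1 => "c1"
  'a' x 1 => "a1"
Compressed: "c5b1c1a1"
Compressed length: 8

8


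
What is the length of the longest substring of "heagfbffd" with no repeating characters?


Input: "heagfbffd"
Sliding window (track last position of each char):
  Position 0 ('h'): window [0,0] length 1 -- new best
  Position 1 ('e'): window [0,1] length 2 -- new best
  Position 2 ('a'): window [0,2] length 3 -- new best
  Position 3 ('g'): window [0,3] length 4 -- new best
  Position 4 ('f'): window [0,4] length 5 -- new best
  Position 5 ('b'): window [0,5] length 6 -- new best
  Position 6 ('f'): repeat (last at 4), move window start to 5
  Position 6 ('f'): window [5,6] length 2
  Position 7 ('f'): repeat (last at 6), move window start to 7
  Position 7 ('f'): window [7,7] length 1
  Position 8 ('d'): window [7,8] length 2
Longest substring with no repeats: "heagfb" with length 6

6


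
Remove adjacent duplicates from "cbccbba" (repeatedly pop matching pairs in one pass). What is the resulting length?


Input: cbccbba
Stack-based adjacent duplicate removal:
  Read 'c': push. Stack: c
  Read 'b': push. Stack: cb
  Read 'c': push. Stack: cbc
  Read 'c': matches stack top 'c' => pop. Stack: cb
  Read 'b': matches stack top 'b' => pop. Stack: c
  Read 'b': push. Stack: cb
  Read 'a': push. Stack: cba
Final stack: "cba" (length 3)

3


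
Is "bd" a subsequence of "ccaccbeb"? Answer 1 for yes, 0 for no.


Check if "bd" is a subsequence of "ccaccbeb"
Greedy scan:
  Position 0 ('c'): no match needed
  Position 1 ('c'): no match needed
  Position 2 ('a'): no match needed
  Position 3 ('c'): no match needed
  Position 4 ('c'): no match needed
  Position 5 ('b'): matches sub[0] = 'b'
  Position 6 ('e'): no match needed
  Position 7 ('b'): no match needed
Only matched 1/2 characters => not a subsequence

0


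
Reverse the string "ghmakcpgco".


Input: ghmakcpgco
Reading characters right to left:
  Position 9: 'o'
  Position 8: 'c'
  Position 7: 'g'
  Position 6: 'p'
  Position 5: 'c'
  Position 4: 'k'
  Position 3: 'a'
  Position 2: 'm'
  Position 1: 'h'
  Position 0: 'g'
Reversed: ocgpckamhg

ocgpckamhg


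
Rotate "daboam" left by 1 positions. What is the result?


Input: "daboam", rotate left by 1
First 1 characters: "d"
Remaining characters: "aboam"
Concatenate remaining + first: "aboam" + "d" = "aboamd"

aboamd


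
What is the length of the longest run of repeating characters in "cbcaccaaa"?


Input: "cbcaccaaa"
Scanning for longest run:
  Position 1 ('b'): new char, reset run to 1
  Position 2 ('c'): new char, reset run to 1
  Position 3 ('a'): new char, reset run to 1
  Position 4 ('c'): new char, reset run to 1
  Position 5 ('c'): continues run of 'c', length=2
  Position 6 ('a'): new char, reset run to 1
  Position 7 ('a'): continues run of 'a', length=2
  Position 8 ('a'): continues run of 'a', length=3
Longest run: 'a' with length 3

3


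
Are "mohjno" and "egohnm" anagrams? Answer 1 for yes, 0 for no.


Strings: "mohjno", "egohnm"
Sorted first:  hjmnoo
Sorted second: eghmno
Differ at position 0: 'h' vs 'e' => not anagrams

0


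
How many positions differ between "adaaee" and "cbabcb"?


Comparing "adaaee" and "cbabcb" position by position:
  Position 0: 'a' vs 'c' => DIFFER
  Position 1: 'd' vs 'b' => DIFFER
  Position 2: 'a' vs 'a' => same
  Position 3: 'a' vs 'b' => DIFFER
  Position 4: 'e' vs 'c' => DIFFER
  Position 5: 'e' vs 'b' => DIFFER
Positions that differ: 5

5


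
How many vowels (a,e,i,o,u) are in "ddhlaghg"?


Input: ddhlaghg
Checking each character:
  'd' at position 0: consonant
  'd' at position 1: consonant
  'h' at position 2: consonant
  'l' at position 3: consonant
  'a' at position 4: vowel (running total: 1)
  'g' at position 5: consonant
  'h' at position 6: consonant
  'g' at position 7: consonant
Total vowels: 1

1


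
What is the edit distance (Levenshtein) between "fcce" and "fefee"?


Computing edit distance: "fcce" -> "fefee"
DP table:
           f    e    f    e    e
      0    1    2    3    4    5
  f   1    0    1    2    3    4
  c   2    1    1    2    3    4
  c   3    2    2    2    3    4
  e   4    3    2    3    2    3
Edit distance = dp[4][5] = 3

3


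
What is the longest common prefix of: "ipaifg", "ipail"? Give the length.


Words: ipaifg, ipail
  Position 0: all 'i' => match
  Position 1: all 'p' => match
  Position 2: all 'a' => match
  Position 3: all 'i' => match
  Position 4: ('f', 'l') => mismatch, stop
LCP = "ipai" (length 4)

4


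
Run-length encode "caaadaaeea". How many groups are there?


Input: caaadaaeea
Scanning for consecutive runs:
  Group 1: 'c' x 1 (positions 0-0)
  Group 2: 'a' x 3 (positions 1-3)
  Group 3: 'd' x 1 (positions 4-4)
  Group 4: 'a' x 2 (positions 5-6)
  Group 5: 'e' x 2 (positions 7-8)
  Group 6: 'a' x 1 (positions 9-9)
Total groups: 6

6


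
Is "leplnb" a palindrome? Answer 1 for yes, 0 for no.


Input: leplnb
Reversed: bnlpel
  Compare pos 0 ('l') with pos 5 ('b'): MISMATCH
  Compare pos 1 ('e') with pos 4 ('n'): MISMATCH
  Compare pos 2 ('p') with pos 3 ('l'): MISMATCH
Result: not a palindrome

0


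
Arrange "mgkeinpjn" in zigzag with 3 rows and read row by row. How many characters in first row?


Zigzag "mgkeinpjn" into 3 rows:
Placing characters:
  'm' => row 0
  'g' => row 1
  'k' => row 2
  'e' => row 1
  'i' => row 0
  'n' => row 1
  'p' => row 2
  'j' => row 1
  'n' => row 0
Rows:
  Row 0: "min"
  Row 1: "genj"
  Row 2: "kp"
First row length: 3

3


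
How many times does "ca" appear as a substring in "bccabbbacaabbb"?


Searching for "ca" in "bccabbbacaabbb"
Scanning each position:
  Position 0: "bc" => no
  Position 1: "cc" => no
  Position 2: "ca" => MATCH
  Position 3: "ab" => no
  Position 4: "bb" => no
  Position 5: "bb" => no
  Position 6: "ba" => no
  Position 7: "ac" => no
  Position 8: "ca" => MATCH
  Position 9: "aa" => no
  Position 10: "ab" => no
  Position 11: "bb" => no
  Position 12: "bb" => no
Total occurrences: 2

2


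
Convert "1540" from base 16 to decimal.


Input: "1540" in base 16
Positional expansion:
  Digit '1' (value 1) x 16^3 = 4096
  Digit '5' (value 5) x 16^2 = 1280
  Digit '4' (value 4) x 16^1 = 64
  Digit '0' (value 0) x 16^0 = 0
Sum = 5440

5440


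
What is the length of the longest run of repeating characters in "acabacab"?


Input: "acabacab"
Scanning for longest run:
  Position 1 ('c'): new char, reset run to 1
  Position 2 ('a'): new char, reset run to 1
  Position 3 ('b'): new char, reset run to 1
  Position 4 ('a'): new char, reset run to 1
  Position 5 ('c'): new char, reset run to 1
  Position 6 ('a'): new char, reset run to 1
  Position 7 ('b'): new char, reset run to 1
Longest run: 'a' with length 1

1


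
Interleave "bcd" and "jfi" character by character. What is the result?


Interleaving "bcd" and "jfi":
  Position 0: 'b' from first, 'j' from second => "bj"
  Position 1: 'c' from first, 'f' from second => "cf"
  Position 2: 'd' from first, 'i' from second => "di"
Result: bjcfdi

bjcfdi


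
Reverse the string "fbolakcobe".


Input: fbolakcobe
Reading characters right to left:
  Position 9: 'e'
  Position 8: 'b'
  Position 7: 'o'
  Position 6: 'c'
  Position 5: 'k'
  Position 4: 'a'
  Position 3: 'l'
  Position 2: 'o'
  Position 1: 'b'
  Position 0: 'f'
Reversed: ebockalobf

ebockalobf


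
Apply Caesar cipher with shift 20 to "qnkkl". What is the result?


Caesar cipher: shift "qnkkl" by 20
  'q' (pos 16) + 20 = pos 10 = 'k'
  'n' (pos 13) + 20 = pos 7 = 'h'
  'k' (pos 10) + 20 = pos 4 = 'e'
  'k' (pos 10) + 20 = pos 4 = 'e'
  'l' (pos 11) + 20 = pos 5 = 'f'
Result: kheef

kheef


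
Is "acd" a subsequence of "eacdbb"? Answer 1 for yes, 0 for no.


Check if "acd" is a subsequence of "eacdbb"
Greedy scan:
  Position 0 ('e'): no match needed
  Position 1 ('a'): matches sub[0] = 'a'
  Position 2 ('c'): matches sub[1] = 'c'
  Position 3 ('d'): matches sub[2] = 'd'
  Position 4 ('b'): no match needed
  Position 5 ('b'): no match needed
All 3 characters matched => is a subsequence

1


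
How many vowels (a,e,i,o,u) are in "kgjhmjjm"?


Input: kgjhmjjm
Checking each character:
  'k' at position 0: consonant
  'g' at position 1: consonant
  'j' at position 2: consonant
  'h' at position 3: consonant
  'm' at position 4: consonant
  'j' at position 5: consonant
  'j' at position 6: consonant
  'm' at position 7: consonant
Total vowels: 0

0


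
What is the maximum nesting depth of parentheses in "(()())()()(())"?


Input: "(()())()()(())"
Tracking depth:
  Position 0 '(': depth becomes 1
  Position 1 '(': depth becomes 2
  Position 2 ')': depth becomes 1
  Position 3 '(': depth becomes 2
  Position 4 ')': depth becomes 1
  Position 5 ')': depth becomes 0
  Position 6 '(': depth becomes 1
  Position 7 ')': depth becomes 0
  Position 8 '(': depth becomes 1
  Position 9 ')': depth becomes 0
  Position 10 '(': depth becomes 1
  Position 11 '(': depth becomes 2
  Position 12 ')': depth becomes 1
  Position 13 ')': depth becomes 0
Maximum depth reached: 2

2


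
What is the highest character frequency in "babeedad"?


Input: babeedad
Character counts:
  'a': 2
  'b': 2
  'd': 2
  'e': 2
Maximum frequency: 2

2


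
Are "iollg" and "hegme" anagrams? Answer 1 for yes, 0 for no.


Strings: "iollg", "hegme"
Sorted first:  gillo
Sorted second: eeghm
Differ at position 0: 'g' vs 'e' => not anagrams

0


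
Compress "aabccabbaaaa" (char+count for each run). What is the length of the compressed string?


Input: aabccabbaaaa
Runs:
  'a' x 2 => "a2"
  'b' x 1 => "b1"
  'c' x 2 => "c2"
  'a' x 1 => "a1"
  'b' x 2 => "b2"
  'a' x 4 => "a4"
Compressed: "a2b1c2a1b2a4"
Compressed length: 12

12


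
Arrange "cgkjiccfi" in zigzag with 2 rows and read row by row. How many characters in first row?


Zigzag "cgkjiccfi" into 2 rows:
Placing characters:
  'c' => row 0
  'g' => row 1
  'k' => row 0
  'j' => row 1
  'i' => row 0
  'c' => row 1
  'c' => row 0
  'f' => row 1
  'i' => row 0
Rows:
  Row 0: "ckici"
  Row 1: "gjcf"
First row length: 5

5


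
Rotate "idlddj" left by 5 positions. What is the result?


Input: "idlddj", rotate left by 5
First 5 characters: "idldd"
Remaining characters: "j"
Concatenate remaining + first: "j" + "idldd" = "jidldd"

jidldd


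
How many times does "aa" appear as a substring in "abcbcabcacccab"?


Searching for "aa" in "abcbcabcacccab"
Scanning each position:
  Position 0: "ab" => no
  Position 1: "bc" => no
  Position 2: "cb" => no
  Position 3: "bc" => no
  Position 4: "ca" => no
  Position 5: "ab" => no
  Position 6: "bc" => no
  Position 7: "ca" => no
  Position 8: "ac" => no
  Position 9: "cc" => no
  Position 10: "cc" => no
  Position 11: "ca" => no
  Position 12: "ab" => no
Total occurrences: 0

0


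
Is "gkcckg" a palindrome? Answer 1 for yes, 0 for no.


Input: gkcckg
Reversed: gkcckg
  Compare pos 0 ('g') with pos 5 ('g'): match
  Compare pos 1 ('k') with pos 4 ('k'): match
  Compare pos 2 ('c') with pos 3 ('c'): match
Result: palindrome

1


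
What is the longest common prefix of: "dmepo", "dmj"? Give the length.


Words: dmepo, dmj
  Position 0: all 'd' => match
  Position 1: all 'm' => match
  Position 2: ('e', 'j') => mismatch, stop
LCP = "dm" (length 2)

2


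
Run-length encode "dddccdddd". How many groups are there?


Input: dddccdddd
Scanning for consecutive runs:
  Group 1: 'd' x 3 (positions 0-2)
  Group 2: 'c' x 2 (positions 3-4)
  Group 3: 'd' x 4 (positions 5-8)
Total groups: 3

3


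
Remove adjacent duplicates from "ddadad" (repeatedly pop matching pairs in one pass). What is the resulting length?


Input: ddadad
Stack-based adjacent duplicate removal:
  Read 'd': push. Stack: d
  Read 'd': matches stack top 'd' => pop. Stack: (empty)
  Read 'a': push. Stack: a
  Read 'd': push. Stack: ad
  Read 'a': push. Stack: ada
  Read 'd': push. Stack: adad
Final stack: "adad" (length 4)

4


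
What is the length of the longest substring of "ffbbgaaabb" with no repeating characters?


Input: "ffbbgaaabb"
Sliding window (track last position of each char):
  Position 0 ('f'): window [0,0] length 1 -- new best
  Position 1 ('f'): repeat (last at 0), move window start to 1
  Position 1 ('f'): window [1,1] length 1
  Position 2 ('b'): window [1,2] length 2 -- new best
  Position 3 ('b'): repeat (last at 2), move window start to 3
  Position 3 ('b'): window [3,3] length 1
  Position 4 ('g'): window [3,4] length 2
  Position 5 ('a'): window [3,5] length 3 -- new best
  Position 6 ('a'): repeat (last at 5), move window start to 6
  Position 6 ('a'): window [6,6] length 1
  Position 7 ('a'): repeat (last at 6), move window start to 7
  Position 7 ('a'): window [7,7] length 1
  Position 8 ('b'): window [7,8] length 2
  Position 9 ('b'): repeat (last at 8), move window start to 9
  Position 9 ('b'): window [9,9] length 1
Longest substring with no repeats: "bga" with length 3

3


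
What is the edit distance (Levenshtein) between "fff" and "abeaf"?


Computing edit distance: "fff" -> "abeaf"
DP table:
           a    b    e    a    f
      0    1    2    3    4    5
  f   1    1    2    3    4    4
  f   2    2    2    3    4    4
  f   3    3    3    3    4    4
Edit distance = dp[3][5] = 4

4


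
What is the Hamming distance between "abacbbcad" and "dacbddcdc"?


Comparing "abacbbcad" and "dacbddcdc" position by position:
  Position 0: 'a' vs 'd' => differ
  Position 1: 'b' vs 'a' => differ
  Position 2: 'a' vs 'c' => differ
  Position 3: 'c' vs 'b' => differ
  Position 4: 'b' vs 'd' => differ
  Position 5: 'b' vs 'd' => differ
  Position 6: 'c' vs 'c' => same
  Position 7: 'a' vs 'd' => differ
  Position 8: 'd' vs 'c' => differ
Total differences (Hamming distance): 8

8


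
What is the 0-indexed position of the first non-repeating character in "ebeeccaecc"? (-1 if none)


Input: ebeeccaecc
Character frequencies:
  'a': 1
  'b': 1
  'c': 4
  'e': 4
Scanning left to right for freq == 1:
  Position 0 ('e'): freq=4, skip
  Position 1 ('b'): unique! => answer = 1

1


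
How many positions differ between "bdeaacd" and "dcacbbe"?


Comparing "bdeaacd" and "dcacbbe" position by position:
  Position 0: 'b' vs 'd' => DIFFER
  Position 1: 'd' vs 'c' => DIFFER
  Position 2: 'e' vs 'a' => DIFFER
  Position 3: 'a' vs 'c' => DIFFER
  Position 4: 'a' vs 'b' => DIFFER
  Position 5: 'c' vs 'b' => DIFFER
  Position 6: 'd' vs 'e' => DIFFER
Positions that differ: 7

7


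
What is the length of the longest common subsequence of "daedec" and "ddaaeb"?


LCS of "daedec" and "ddaaeb"
DP table:
           d    d    a    a    e    b
      0    0    0    0    0    0    0
  d   0    1    1    1    1    1    1
  a   0    1    1    2    2    2    2
  e   0    1    1    2    2    3    3
  d   0    1    2    2    2    3    3
  e   0    1    2    2    2    3    3
  c   0    1    2    2    2    3    3
LCS length = dp[6][6] = 3

3


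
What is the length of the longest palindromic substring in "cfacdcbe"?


Input: "cfacdcbe"
Checking substrings for palindromes:
  [3:6] "cdc" (len 3) => palindrome
Longest palindromic substring: "cdc" with length 3

3


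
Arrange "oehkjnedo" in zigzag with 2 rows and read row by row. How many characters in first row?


Zigzag "oehkjnedo" into 2 rows:
Placing characters:
  'o' => row 0
  'e' => row 1
  'h' => row 0
  'k' => row 1
  'j' => row 0
  'n' => row 1
  'e' => row 0
  'd' => row 1
  'o' => row 0
Rows:
  Row 0: "ohjeo"
  Row 1: "eknd"
First row length: 5

5


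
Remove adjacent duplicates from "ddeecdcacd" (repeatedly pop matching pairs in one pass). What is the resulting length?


Input: ddeecdcacd
Stack-based adjacent duplicate removal:
  Read 'd': push. Stack: d
  Read 'd': matches stack top 'd' => pop. Stack: (empty)
  Read 'e': push. Stack: e
  Read 'e': matches stack top 'e' => pop. Stack: (empty)
  Read 'c': push. Stack: c
  Read 'd': push. Stack: cd
  Read 'c': push. Stack: cdc
  Read 'a': push. Stack: cdca
  Read 'c': push. Stack: cdcac
  Read 'd': push. Stack: cdcacd
Final stack: "cdcacd" (length 6)

6


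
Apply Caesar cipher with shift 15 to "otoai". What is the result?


Caesar cipher: shift "otoai" by 15
  'o' (pos 14) + 15 = pos 3 = 'd'
  't' (pos 19) + 15 = pos 8 = 'i'
  'o' (pos 14) + 15 = pos 3 = 'd'
  'a' (pos 0) + 15 = pos 15 = 'p'
  'i' (pos 8) + 15 = pos 23 = 'x'
Result: didpx

didpx


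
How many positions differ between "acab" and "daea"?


Comparing "acab" and "daea" position by position:
  Position 0: 'a' vs 'd' => DIFFER
  Position 1: 'c' vs 'a' => DIFFER
  Position 2: 'a' vs 'e' => DIFFER
  Position 3: 'b' vs 'a' => DIFFER
Positions that differ: 4

4


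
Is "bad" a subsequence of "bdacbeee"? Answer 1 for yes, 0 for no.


Check if "bad" is a subsequence of "bdacbeee"
Greedy scan:
  Position 0 ('b'): matches sub[0] = 'b'
  Position 1 ('d'): no match needed
  Position 2 ('a'): matches sub[1] = 'a'
  Position 3 ('c'): no match needed
  Position 4 ('b'): no match needed
  Position 5 ('e'): no match needed
  Position 6 ('e'): no match needed
  Position 7 ('e'): no match needed
Only matched 2/3 characters => not a subsequence

0


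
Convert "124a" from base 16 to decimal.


Input: "124a" in base 16
Positional expansion:
  Digit '1' (value 1) x 16^3 = 4096
  Digit '2' (value 2) x 16^2 = 512
  Digit '4' (value 4) x 16^1 = 64
  Digit 'a' (value 10) x 16^0 = 10
Sum = 4682

4682


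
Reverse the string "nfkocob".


Input: nfkocob
Reading characters right to left:
  Position 6: 'b'
  Position 5: 'o'
  Position 4: 'c'
  Position 3: 'o'
  Position 2: 'k'
  Position 1: 'f'
  Position 0: 'n'
Reversed: bocokfn

bocokfn


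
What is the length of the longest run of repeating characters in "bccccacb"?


Input: "bccccacb"
Scanning for longest run:
  Position 1 ('c'): new char, reset run to 1
  Position 2 ('c'): continues run of 'c', length=2
  Position 3 ('c'): continues run of 'c', length=3
  Position 4 ('c'): continues run of 'c', length=4
  Position 5 ('a'): new char, reset run to 1
  Position 6 ('c'): new char, reset run to 1
  Position 7 ('b'): new char, reset run to 1
Longest run: 'c' with length 4

4


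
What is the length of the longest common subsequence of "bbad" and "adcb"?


LCS of "bbad" and "adcb"
DP table:
           a    d    c    b
      0    0    0    0    0
  b   0    0    0    0    1
  b   0    0    0    0    1
  a   0    1    1    1    1
  d   0    1    2    2    2
LCS length = dp[4][4] = 2

2


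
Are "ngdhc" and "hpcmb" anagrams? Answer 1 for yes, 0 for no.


Strings: "ngdhc", "hpcmb"
Sorted first:  cdghn
Sorted second: bchmp
Differ at position 0: 'c' vs 'b' => not anagrams

0


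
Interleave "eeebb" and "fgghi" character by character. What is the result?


Interleaving "eeebb" and "fgghi":
  Position 0: 'e' from first, 'f' from second => "ef"
  Position 1: 'e' from first, 'g' from second => "eg"
  Position 2: 'e' from first, 'g' from second => "eg"
  Position 3: 'b' from first, 'h' from second => "bh"
  Position 4: 'b' from first, 'i' from second => "bi"
Result: efegegbhbi

efegegbhbi


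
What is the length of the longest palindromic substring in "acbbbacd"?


Input: "acbbbacd"
Checking substrings for palindromes:
  [2:5] "bbb" (len 3) => palindrome
  [2:4] "bb" (len 2) => palindrome
  [3:5] "bb" (len 2) => palindrome
Longest palindromic substring: "bbb" with length 3

3


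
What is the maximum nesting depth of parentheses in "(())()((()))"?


Input: "(())()((()))"
Tracking depth:
  Position 0 '(': depth becomes 1
  Position 1 '(': depth becomes 2
  Position 2 ')': depth becomes 1
  Position 3 ')': depth becomes 0
  Position 4 '(': depth becomes 1
  Position 5 ')': depth becomes 0
  Position 6 '(': depth becomes 1
  Position 7 '(': depth becomes 2
  Position 8 '(': depth becomes 3
  Position 9 ')': depth becomes 2
  Position 10 ')': depth becomes 1
  Position 11 ')': depth becomes 0
Maximum depth reached: 3

3


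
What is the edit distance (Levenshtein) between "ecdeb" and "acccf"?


Computing edit distance: "ecdeb" -> "acccf"
DP table:
           a    c    c    c    f
      0    1    2    3    4    5
  e   1    1    2    3    4    5
  c   2    2    1    2    3    4
  d   3    3    2    2    3    4
  e   4    4    3    3    3    4
  b   5    5    4    4    4    4
Edit distance = dp[5][5] = 4

4


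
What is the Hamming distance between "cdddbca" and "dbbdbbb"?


Comparing "cdddbca" and "dbbdbbb" position by position:
  Position 0: 'c' vs 'd' => differ
  Position 1: 'd' vs 'b' => differ
  Position 2: 'd' vs 'b' => differ
  Position 3: 'd' vs 'd' => same
  Position 4: 'b' vs 'b' => same
  Position 5: 'c' vs 'b' => differ
  Position 6: 'a' vs 'b' => differ
Total differences (Hamming distance): 5

5


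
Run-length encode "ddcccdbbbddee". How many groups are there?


Input: ddcccdbbbddee
Scanning for consecutive runs:
  Group 1: 'd' x 2 (positions 0-1)
  Group 2: 'c' x 3 (positions 2-4)
  Group 3: 'd' x 1 (positions 5-5)
  Group 4: 'b' x 3 (positions 6-8)
  Group 5: 'd' x 2 (positions 9-10)
  Group 6: 'e' x 2 (positions 11-12)
Total groups: 6

6


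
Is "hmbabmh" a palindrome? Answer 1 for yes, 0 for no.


Input: hmbabmh
Reversed: hmbabmh
  Compare pos 0 ('h') with pos 6 ('h'): match
  Compare pos 1 ('m') with pos 5 ('m'): match
  Compare pos 2 ('b') with pos 4 ('b'): match
Result: palindrome

1


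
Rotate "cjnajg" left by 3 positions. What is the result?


Input: "cjnajg", rotate left by 3
First 3 characters: "cjn"
Remaining characters: "ajg"
Concatenate remaining + first: "ajg" + "cjn" = "ajgcjn"

ajgcjn


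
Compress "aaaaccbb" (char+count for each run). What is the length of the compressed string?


Input: aaaaccbb
Runs:
  'a' x 4 => "a4"
  'c' x 2 => "c2"
  'b' x 2 => "b2"
Compressed: "a4c2b2"
Compressed length: 6

6


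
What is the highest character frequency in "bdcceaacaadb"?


Input: bdcceaacaadb
Character counts:
  'a': 4
  'b': 2
  'c': 3
  'd': 2
  'e': 1
Maximum frequency: 4

4


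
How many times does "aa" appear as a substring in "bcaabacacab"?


Searching for "aa" in "bcaabacacab"
Scanning each position:
  Position 0: "bc" => no
  Position 1: "ca" => no
  Position 2: "aa" => MATCH
  Position 3: "ab" => no
  Position 4: "ba" => no
  Position 5: "ac" => no
  Position 6: "ca" => no
  Position 7: "ac" => no
  Position 8: "ca" => no
  Position 9: "ab" => no
Total occurrences: 1

1


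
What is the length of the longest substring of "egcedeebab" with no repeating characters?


Input: "egcedeebab"
Sliding window (track last position of each char):
  Position 0 ('e'): window [0,0] length 1 -- new best
  Position 1 ('g'): window [0,1] length 2 -- new best
  Position 2 ('c'): window [0,2] length 3 -- new best
  Position 3 ('e'): repeat (last at 0), move window start to 1
  Position 3 ('e'): window [1,3] length 3
  Position 4 ('d'): window [1,4] length 4 -- new best
  Position 5 ('e'): repeat (last at 3), move window start to 4
  Position 5 ('e'): window [4,5] length 2
  Position 6 ('e'): repeat (last at 5), move window start to 6
  Position 6 ('e'): window [6,6] length 1
  Position 7 ('b'): window [6,7] length 2
  Position 8 ('a'): window [6,8] length 3
  Position 9 ('b'): repeat (last at 7), move window start to 8
  Position 9 ('b'): window [8,9] length 2
Longest substring with no repeats: "gced" with length 4

4


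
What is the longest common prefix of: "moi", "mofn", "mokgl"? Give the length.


Words: moi, mofn, mokgl
  Position 0: all 'm' => match
  Position 1: all 'o' => match
  Position 2: ('i', 'f', 'k') => mismatch, stop
LCP = "mo" (length 2)

2


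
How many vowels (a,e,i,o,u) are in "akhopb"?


Input: akhopb
Checking each character:
  'a' at position 0: vowel (running total: 1)
  'k' at position 1: consonant
  'h' at position 2: consonant
  'o' at position 3: vowel (running total: 2)
  'p' at position 4: consonant
  'b' at position 5: consonant
Total vowels: 2

2


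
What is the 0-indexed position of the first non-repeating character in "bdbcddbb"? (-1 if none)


Input: bdbcddbb
Character frequencies:
  'b': 4
  'c': 1
  'd': 3
Scanning left to right for freq == 1:
  Position 0 ('b'): freq=4, skip
  Position 1 ('d'): freq=3, skip
  Position 2 ('b'): freq=4, skip
  Position 3 ('c'): unique! => answer = 3

3


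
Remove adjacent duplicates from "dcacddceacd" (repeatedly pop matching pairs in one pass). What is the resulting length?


Input: dcacddceacd
Stack-based adjacent duplicate removal:
  Read 'd': push. Stack: d
  Read 'c': push. Stack: dc
  Read 'a': push. Stack: dca
  Read 'c': push. Stack: dcac
  Read 'd': push. Stack: dcacd
  Read 'd': matches stack top 'd' => pop. Stack: dcac
  Read 'c': matches stack top 'c' => pop. Stack: dca
  Read 'e': push. Stack: dcae
  Read 'a': push. Stack: dcaea
  Read 'c': push. Stack: dcaeac
  Read 'd': push. Stack: dcaeacd
Final stack: "dcaeacd" (length 7)

7


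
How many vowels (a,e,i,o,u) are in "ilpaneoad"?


Input: ilpaneoad
Checking each character:
  'i' at position 0: vowel (running total: 1)
  'l' at position 1: consonant
  'p' at position 2: consonant
  'a' at position 3: vowel (running total: 2)
  'n' at position 4: consonant
  'e' at position 5: vowel (running total: 3)
  'o' at position 6: vowel (running total: 4)
  'a' at position 7: vowel (running total: 5)
  'd' at position 8: consonant
Total vowels: 5

5
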